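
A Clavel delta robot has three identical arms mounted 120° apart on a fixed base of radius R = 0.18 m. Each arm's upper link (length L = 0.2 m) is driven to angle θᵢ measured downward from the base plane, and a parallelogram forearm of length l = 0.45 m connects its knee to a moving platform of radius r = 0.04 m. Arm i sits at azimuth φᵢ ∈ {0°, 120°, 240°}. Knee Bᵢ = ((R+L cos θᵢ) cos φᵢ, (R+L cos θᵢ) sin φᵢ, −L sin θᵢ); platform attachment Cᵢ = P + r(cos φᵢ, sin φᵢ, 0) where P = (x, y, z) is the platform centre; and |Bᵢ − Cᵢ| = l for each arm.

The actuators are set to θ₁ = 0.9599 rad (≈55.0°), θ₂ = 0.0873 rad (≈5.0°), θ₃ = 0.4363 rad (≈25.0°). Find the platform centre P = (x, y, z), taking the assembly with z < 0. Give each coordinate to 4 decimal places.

(-0.1298, 0.0484, -0.3925)

φ1=0.0°: virtual centre (0.2547, 0.0000, -0.1638), radius l
S2 = (0.3392·cos120.0°, 0.3392·sin120.0°, -0.0174) = (-0.1696, 0.2938, -0.0174)
S3 = (0.3213·cos240.0°, 0.3213·sin240.0°, -0.0845) = (-0.1606, -0.2782, -0.0845)
eliminate P² terms by subtracting sphere 1 from 2 and 3
plane₁₂: -0.8487x+0.5876y+0.2928z = 0.0237
det = 0.9603;  x = -0.0251+0.2667z,  y = 0.0040+-0.1131z
quadratic in z: (1.0839)z²+(0.1775)z+(-0.0973)=0, √Δ=0.6734 → z ∈ {-0.3925, 0.2288}; z = -0.3925 (taking z<0)
x = -0.1298, y = 0.0484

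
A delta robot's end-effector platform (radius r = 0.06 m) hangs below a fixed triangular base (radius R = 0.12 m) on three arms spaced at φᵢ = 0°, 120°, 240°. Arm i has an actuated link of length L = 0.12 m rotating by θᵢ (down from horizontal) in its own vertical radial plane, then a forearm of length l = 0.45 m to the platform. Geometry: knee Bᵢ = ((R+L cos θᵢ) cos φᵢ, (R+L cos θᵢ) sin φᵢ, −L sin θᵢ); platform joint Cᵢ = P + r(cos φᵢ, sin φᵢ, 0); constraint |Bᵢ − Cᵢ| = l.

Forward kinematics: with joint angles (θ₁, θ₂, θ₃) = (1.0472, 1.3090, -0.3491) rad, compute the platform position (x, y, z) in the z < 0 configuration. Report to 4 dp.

(-0.0917, -0.2740, -0.3914)

O1 = (0.1200·cos0.0°, 0.1200·sin0.0°, -0.1039) = (0.1200, 0.0000, -0.1039)
O2 = (0.0911·cos120.0°, 0.0911·sin120.0°, -0.1159) = (-0.0455, 0.0789, -0.1159)
arm 3 at φ=240.0°: e+L cos θ3 = 0.1728;  O3 = (-0.0864, -0.1496, 0.0410)
eliminate P² terms by subtracting sphere 1 from 2 and 3
linear system: -0.3311x+0.1577y = -0.0035−-0.0240z; -0.4128x+-0.2992y = 0.0063−0.2899z
Cramer: x(z) = 0.0002+0.2349z;  y(z) = -0.0215+0.6450z
quadratic in z: (1.4712)z²+(0.1239)z+(-0.1769)=0, √Δ=1.0278 → z ∈ {-0.3914, 0.3072}; z = -0.3914 (taking z<0)
x = -0.0917, y = -0.2740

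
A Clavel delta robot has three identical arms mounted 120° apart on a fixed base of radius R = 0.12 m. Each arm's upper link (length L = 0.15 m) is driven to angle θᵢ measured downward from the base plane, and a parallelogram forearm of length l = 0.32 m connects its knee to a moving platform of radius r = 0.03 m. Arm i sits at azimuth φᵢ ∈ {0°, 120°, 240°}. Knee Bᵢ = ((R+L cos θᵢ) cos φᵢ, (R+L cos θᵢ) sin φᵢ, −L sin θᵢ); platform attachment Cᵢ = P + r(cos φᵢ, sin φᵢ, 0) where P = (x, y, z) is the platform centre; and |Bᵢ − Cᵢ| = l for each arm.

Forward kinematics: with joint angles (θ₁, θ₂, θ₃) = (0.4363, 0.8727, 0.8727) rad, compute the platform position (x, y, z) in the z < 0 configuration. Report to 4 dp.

(0.0661, 0.0000, -0.3406)

arm 1 at φ=0.0°: ρ1 = 0.2259;  O1 = (0.2259, 0.0000, -0.0634)
arm 2 at φ=120.0°: ρ2 = 0.1864;  O2 = (-0.0932, 0.1614, -0.1149)
O3 = (0.1864·cos240.0°, 0.1864·sin240.0°, -0.1149) = (-0.0932, -0.1614, -0.1149)
eliminate P² terms by subtracting sphere 1 from 2 and 3
linear system: -0.6383x+0.3229y = -0.0071−-0.1030z; -0.6383x+-0.3229y = -0.0071−-0.1030z
det = 0.4122;  x = 0.0111+-0.1614z,  y = 0.0000+0.0000z
into |P−O₁|² = l²: 1.0261z² + 0.1961z + -0.0522 = 0;  Δ = 0.2529;  z = -0.3406 or 0.1495 → z<0 root = -0.3406
x = 0.0661, y = 0.0000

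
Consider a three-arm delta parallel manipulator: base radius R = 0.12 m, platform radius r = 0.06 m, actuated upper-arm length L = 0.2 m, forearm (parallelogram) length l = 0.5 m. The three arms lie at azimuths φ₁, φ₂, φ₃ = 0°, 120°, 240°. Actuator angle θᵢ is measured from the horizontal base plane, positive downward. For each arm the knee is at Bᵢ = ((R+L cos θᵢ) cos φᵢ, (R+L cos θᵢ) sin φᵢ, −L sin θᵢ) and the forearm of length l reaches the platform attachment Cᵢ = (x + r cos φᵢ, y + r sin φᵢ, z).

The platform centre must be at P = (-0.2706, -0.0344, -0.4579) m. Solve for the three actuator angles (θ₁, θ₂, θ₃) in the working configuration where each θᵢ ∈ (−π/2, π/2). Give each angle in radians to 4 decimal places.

φ1=0.0° → target in arm frame (-0.2706, -0.0344)
  e−x'=0.3306;  (l²−L²−(e−x')²−y'²−z²)/2L = -0.2754
  √(A²+B²)=0.5648;  θ1 = -0.9455+2.0801 ≈ 1.1347
rotate P by −φ2: (0.1055, 0.2515, -0.4579)
  A=-0.0455, B=-0.4579, C=(l²−L²−A²−y'²−z²)/(2L)=-0.1625
  θ2 = atan2(B,A) + arccos(C/0.4602) = 0.2620
φ3=240.0° → target in arm frame (0.1651, -0.2171)
  A=-0.1051, B=-0.4579, C=(l²−L²−A²−y'²−z²)/(2L)=-0.1447
  θ3 = atan2(B,A) + arccos(C/0.4698) = 0.0874

θ₁ = 1.1347, θ₂ = 0.2620, θ₃ = 0.0874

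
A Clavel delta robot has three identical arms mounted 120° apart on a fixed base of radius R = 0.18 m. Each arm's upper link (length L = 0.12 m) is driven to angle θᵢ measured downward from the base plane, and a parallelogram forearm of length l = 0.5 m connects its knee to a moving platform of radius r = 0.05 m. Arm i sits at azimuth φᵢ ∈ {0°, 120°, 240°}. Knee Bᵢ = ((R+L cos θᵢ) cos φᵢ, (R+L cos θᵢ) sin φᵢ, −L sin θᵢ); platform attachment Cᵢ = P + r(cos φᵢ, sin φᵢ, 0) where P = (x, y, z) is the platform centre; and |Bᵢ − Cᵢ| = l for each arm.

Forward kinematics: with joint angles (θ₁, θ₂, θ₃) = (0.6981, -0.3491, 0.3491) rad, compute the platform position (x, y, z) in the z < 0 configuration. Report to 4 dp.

φ1=0.0°: virtual centre (0.2219, 0.0000, -0.0771), radius l
arm 2 at φ=120.0°: e+L cos θ2 = 0.2428;  centre 2 = (-0.1214, 0.2102, 0.0410)
φ3=240.0°: virtual centre (-0.1214, -0.2102, -0.0410), radius l
|centre ₂|²−|centre ₁|² = 0.0054;  |centre ₃|²−|centre ₁|² = 0.0054
linear system: -0.6866x+0.4205y = 0.0054−0.2364z; -0.6866x+-0.4205y = 0.0054−0.0722z
Cramer: x(z) = -0.0079+0.2247z;  y(z) = 0.0000-0.1952z
quadratic in z: (1.0886)z²+(0.0510)z+(-0.1912)=0, √Δ=0.9140 → z ∈ {-0.4432, 0.3964}; z = -0.4432 (taking z<0)
x = -0.1075, y = 0.0865

(-0.1075, 0.0865, -0.4432)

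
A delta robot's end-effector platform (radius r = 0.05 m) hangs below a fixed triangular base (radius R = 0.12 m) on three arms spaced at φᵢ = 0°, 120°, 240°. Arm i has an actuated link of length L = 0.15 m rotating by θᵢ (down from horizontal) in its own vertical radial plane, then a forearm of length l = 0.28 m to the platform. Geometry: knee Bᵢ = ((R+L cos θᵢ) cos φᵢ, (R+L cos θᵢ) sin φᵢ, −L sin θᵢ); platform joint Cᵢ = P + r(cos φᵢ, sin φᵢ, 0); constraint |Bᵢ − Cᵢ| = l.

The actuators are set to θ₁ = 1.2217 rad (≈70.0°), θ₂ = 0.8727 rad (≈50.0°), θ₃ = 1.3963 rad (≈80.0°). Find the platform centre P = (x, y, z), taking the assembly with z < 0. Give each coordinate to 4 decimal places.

(-0.0110, 0.0743, -0.3763)

arm 1 at φ=0.0°: e+L cos θ1 = 0.1213;  S1 = (0.1213, 0.0000, -0.1410)
φ2=120.0°: virtual centre (-0.0832, 0.1441, -0.1149), radius l
S3 = (0.0960·cos240.0°, 0.0960·sin240.0°, -0.1477) = (-0.0480, -0.0832, -0.1477)
|S₂|²−|S₁|² = 0.0063;  |S₃|²−|S₁|² = -0.0035
linear system: -0.4090x+0.2882y = 0.0063−0.0521z; -0.3387x+-0.1663y = -0.0035−-0.0135z
det = 0.1657;  x = -0.0002+0.0287z,  y = 0.0216+-0.1399z
sphere 1 gives Az²+Bz+C=0 with A=1.0204, B=0.2689, C=-0.0433;  B²−4AC=0.2490;  roots -0.3763, 0.1128;  negative root z = -0.3763
x = -0.0110, y = 0.0743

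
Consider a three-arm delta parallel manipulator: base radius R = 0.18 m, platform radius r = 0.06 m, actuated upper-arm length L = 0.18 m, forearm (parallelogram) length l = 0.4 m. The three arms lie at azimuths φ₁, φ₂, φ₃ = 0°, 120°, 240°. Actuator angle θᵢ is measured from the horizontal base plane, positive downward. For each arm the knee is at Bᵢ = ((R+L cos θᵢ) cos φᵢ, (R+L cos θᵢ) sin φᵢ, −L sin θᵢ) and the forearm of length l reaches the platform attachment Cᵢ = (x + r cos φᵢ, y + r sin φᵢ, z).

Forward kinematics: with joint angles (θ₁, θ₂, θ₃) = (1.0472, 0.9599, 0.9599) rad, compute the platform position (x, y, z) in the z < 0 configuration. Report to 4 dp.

(-0.0177, 0.0000, -0.4848)

φ1=0.0°: virtual centre (0.2100, 0.0000, -0.1559), radius l
arm 2 at φ=120.0°: e+L cos θ2 = 0.2232;  S2 = (-0.1116, 0.1933, -0.1474)
φ3=240.0°: virtual centre (-0.1116, -0.1933, -0.1474), radius l
subtract pairs → two planes through P
[-0.6432 0.3867 0.0169]·P = 0.0032;  [-0.6432 -0.3867 0.0169]·P = 0.0032
det = 0.4975;  x = -0.0049+0.0262z,  y = 0.0000+0.0000z
quadratic in z: (1.0007)z²+(0.3005)z+(-0.0895)=0, √Δ=0.6697 → z ∈ {-0.4848, 0.1845}; z = -0.4848 (taking z<0)
x = -0.0177, y = 0.0000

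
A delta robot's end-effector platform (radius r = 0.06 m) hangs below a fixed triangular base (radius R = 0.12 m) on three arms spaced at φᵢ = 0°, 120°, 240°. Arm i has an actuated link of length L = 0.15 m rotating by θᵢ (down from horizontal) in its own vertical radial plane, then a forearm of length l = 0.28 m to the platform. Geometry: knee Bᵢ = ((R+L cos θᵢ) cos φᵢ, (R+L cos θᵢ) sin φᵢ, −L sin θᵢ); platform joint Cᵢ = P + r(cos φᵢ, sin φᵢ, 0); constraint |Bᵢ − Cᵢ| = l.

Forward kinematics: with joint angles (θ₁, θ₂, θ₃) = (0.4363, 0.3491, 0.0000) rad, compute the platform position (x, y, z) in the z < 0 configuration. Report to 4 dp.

φ1=0.0°: virtual centre (0.1959, 0.0000, -0.0634), radius l
arm 2 at φ=120.0°: ρ2 = 0.2010;  O2 = (-0.1005, 0.1740, -0.0513)
arm 3 at φ=240.0°: ρ3 = 0.2100;  O3 = (-0.1050, -0.1819, 0.0000)
|O₂|²−|O₁|² = 0.0006;  |O₃|²−|O₁|² = 0.0017
plane₁₂: -0.5928x+0.3481y+0.0242z = 0.0006
det = 0.4251;  x = -0.0019+0.1245z,  y = -0.0015+0.1426z
quadratic in z: (1.0358)z²+(0.0771)z+(-0.0352)=0, √Δ=0.3898 → z ∈ {-0.2254, 0.1509}; z = -0.2254 (taking z<0)
x = -0.0299, y = -0.0336

(-0.0299, -0.0336, -0.2254)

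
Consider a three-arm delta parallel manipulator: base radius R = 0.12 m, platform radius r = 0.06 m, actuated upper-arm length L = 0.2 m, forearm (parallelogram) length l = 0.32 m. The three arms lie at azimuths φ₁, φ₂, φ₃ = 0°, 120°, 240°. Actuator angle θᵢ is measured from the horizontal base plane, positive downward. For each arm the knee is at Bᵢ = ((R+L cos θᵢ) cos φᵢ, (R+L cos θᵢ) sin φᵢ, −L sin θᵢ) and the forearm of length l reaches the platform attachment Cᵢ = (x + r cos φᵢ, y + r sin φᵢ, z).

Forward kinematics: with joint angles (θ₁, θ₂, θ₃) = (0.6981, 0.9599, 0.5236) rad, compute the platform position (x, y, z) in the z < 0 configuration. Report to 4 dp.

(0.0118, -0.0769, -0.3651)

φ1=0.0°: virtual centre (0.2132, 0.0000, -0.1286), radius l
arm 2 at φ=120.0°: ρ2 = 0.1747;  O2 = (-0.0874, 0.1513, -0.1638)
φ3=240.0°: virtual centre (-0.1166, -0.2020, -0.1000), radius l
eliminate P² terms by subtracting sphere 1 from 2 and 3
[-0.6011 0.3026 -0.0705]·P = -0.0046;  [-0.6596 -0.4039 0.0571]·P = 0.0024
det = 0.4424;  x = 0.0026+-0.0253z,  y = -0.0101+0.1828z
into |P−O₁|² = l²: 1.0340z² + 0.2641z + -0.0414 = 0;  Δ = 0.2410;  z = -0.3651 or 0.1097 → z<0 root = -0.3651
x = 0.0118, y = -0.0769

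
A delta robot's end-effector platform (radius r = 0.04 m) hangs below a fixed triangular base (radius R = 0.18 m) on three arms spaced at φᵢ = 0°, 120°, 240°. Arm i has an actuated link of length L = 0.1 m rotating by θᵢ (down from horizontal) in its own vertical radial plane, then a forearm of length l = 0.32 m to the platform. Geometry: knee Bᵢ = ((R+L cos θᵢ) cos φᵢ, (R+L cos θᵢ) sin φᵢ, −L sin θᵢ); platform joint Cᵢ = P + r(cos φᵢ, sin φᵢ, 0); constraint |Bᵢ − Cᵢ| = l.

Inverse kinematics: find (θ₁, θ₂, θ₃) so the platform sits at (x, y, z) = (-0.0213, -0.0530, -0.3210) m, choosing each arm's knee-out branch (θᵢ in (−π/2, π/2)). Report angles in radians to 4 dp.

θ₁ = 1.0472, θ₂ = 1.1345, θ₃ = 0.5240

rotate P by −φ1: (-0.0213, -0.0530, -0.3210)
  A=0.1613, B=-0.3210, C=(l²−L²−A²−y'²−z²)/(2L)=-0.1973
  √(A²+B²)=0.3592;  θ1 = -1.1052+2.1523 ≈ 1.0472
φ2=120.0° → target in arm frame (-0.0352, 0.0449)
  A=0.1752, B=-0.3210, C=(l²−L²−A²−y'²−z²)/(2L)=-0.2169
  √(A²+B²)=0.3657;  θ2 = -1.0711+2.2056 ≈ 1.1345
φ3=240.0° → target in arm frame (0.0565, 0.0081)
  e−x'=0.0835;  (l²−L²−(e−x')²−y'²−z²)/2L = -0.0883
  θ3 = atan2(B,A) + arccos(C/0.3317) = 0.5240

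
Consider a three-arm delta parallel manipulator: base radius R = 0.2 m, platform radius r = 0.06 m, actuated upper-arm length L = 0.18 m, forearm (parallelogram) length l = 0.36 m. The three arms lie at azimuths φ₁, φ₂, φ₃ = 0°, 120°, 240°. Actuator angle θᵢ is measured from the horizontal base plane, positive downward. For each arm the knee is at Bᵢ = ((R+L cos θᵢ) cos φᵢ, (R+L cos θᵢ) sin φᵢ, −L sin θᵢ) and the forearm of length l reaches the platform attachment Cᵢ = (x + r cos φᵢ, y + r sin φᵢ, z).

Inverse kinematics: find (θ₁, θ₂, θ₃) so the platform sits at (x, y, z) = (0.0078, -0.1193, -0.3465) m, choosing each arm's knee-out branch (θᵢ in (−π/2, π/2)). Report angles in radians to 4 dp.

θ₁ = 0.7856, θ₂ = 1.2217, θ₃ = 0.3489

arm 1 (φ=0.0°): x'=0.0078, y'=-0.1193
  A cos θ + B sin θ = C:  0.1322·cos θ + -0.3465·sin θ = -0.1516
  θ1 = atan2(B,A) + arccos(C/0.3709) = 0.7856
φ2=120.0° → target in arm frame (-0.1072, 0.0529)
  A cos θ + B sin θ = C:  0.2472·cos θ + -0.3465·sin θ = -0.2410
  θ2 = atan2(B,A) + arccos(C/0.4257) = 1.2217
φ3=240.0° → target in arm frame (0.0994, 0.0664)
  A=0.0406, B=-0.3465, C=(l²−L²−A²−y'²−z²)/(2L)=-0.0803
  √(A²+B²)=0.3489;  θ3 = -1.4542+1.8031 ≈ 0.3489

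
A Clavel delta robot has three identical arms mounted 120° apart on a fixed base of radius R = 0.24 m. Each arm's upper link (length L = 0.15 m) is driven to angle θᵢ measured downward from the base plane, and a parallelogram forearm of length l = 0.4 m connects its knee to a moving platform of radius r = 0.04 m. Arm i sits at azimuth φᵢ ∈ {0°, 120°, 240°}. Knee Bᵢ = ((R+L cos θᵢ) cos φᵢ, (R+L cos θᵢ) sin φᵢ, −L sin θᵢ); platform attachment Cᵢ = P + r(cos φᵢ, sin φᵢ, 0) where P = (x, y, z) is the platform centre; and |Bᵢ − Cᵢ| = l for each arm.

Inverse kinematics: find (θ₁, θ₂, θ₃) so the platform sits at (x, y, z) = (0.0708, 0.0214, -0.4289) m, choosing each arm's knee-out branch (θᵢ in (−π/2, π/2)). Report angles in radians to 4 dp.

φ1=0.0° → target in arm frame (0.0708, 0.0214)
  e−x'=0.1292;  (l²−L²−(e−x')²−y'²−z²)/2L = -0.2120
  θ1 = atan2(B,A) + arccos(C/0.4479) = 0.7857
rotate P by −φ2: (-0.0169, -0.0720, -0.4289)
  A cos θ + B sin θ = C:  0.2169·cos θ + -0.4289·sin θ = -0.3289
  θ2 = atan2(B,A) + arccos(C/0.4806) = 1.2219
φ3=240.0° → target in arm frame (-0.0539, 0.0506)
  e−x'=0.2539;  (l²−L²−(e−x')²−y'²−z²)/2L = -0.3783
  γ=atan2(-0.4289,0.2539)=-1.0362;  ψ=arccos(-0.7590)=2.4326;  θ3=γ+ψ≈1.3964

θ₁ = 0.7857, θ₂ = 1.2219, θ₃ = 1.3964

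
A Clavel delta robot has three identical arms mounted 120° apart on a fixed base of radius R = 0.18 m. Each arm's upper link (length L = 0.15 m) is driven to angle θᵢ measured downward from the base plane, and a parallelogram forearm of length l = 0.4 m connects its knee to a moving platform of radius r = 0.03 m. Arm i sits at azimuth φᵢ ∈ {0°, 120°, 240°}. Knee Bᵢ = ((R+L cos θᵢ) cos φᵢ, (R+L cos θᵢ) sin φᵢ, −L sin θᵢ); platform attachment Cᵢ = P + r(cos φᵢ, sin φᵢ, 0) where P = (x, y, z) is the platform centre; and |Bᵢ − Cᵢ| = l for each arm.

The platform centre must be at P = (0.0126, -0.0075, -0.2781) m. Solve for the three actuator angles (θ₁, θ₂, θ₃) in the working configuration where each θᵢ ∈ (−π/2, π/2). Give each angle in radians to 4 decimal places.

θ₁ = -0.0001, θ₂ = 0.1746, θ₃ = 0.0872

arm 1 (φ=0.0°): x'=0.0126, y'=-0.0075
  e−x'=0.1374;  (l²−L²−(e−x')²−y'²−z²)/2L = 0.1374
  θ1 = atan2(B,A) + arccos(C/0.3102) = -0.0001
arm 2 (φ=120.0°): x'=-0.0128, y'=-0.0072
  A cos θ + B sin θ = C:  0.1628·cos θ + -0.2781·sin θ = 0.1120
  θ2 = atan2(B,A) + arccos(C/0.3222) = 0.1746
φ3=240.0° → target in arm frame (0.0002, 0.0147)
  A=0.1498, B=-0.2781, C=(l²−L²−A²−y'²−z²)/(2L)=0.1250
  θ3 = atan2(B,A) + arccos(C/0.3159) = 0.0872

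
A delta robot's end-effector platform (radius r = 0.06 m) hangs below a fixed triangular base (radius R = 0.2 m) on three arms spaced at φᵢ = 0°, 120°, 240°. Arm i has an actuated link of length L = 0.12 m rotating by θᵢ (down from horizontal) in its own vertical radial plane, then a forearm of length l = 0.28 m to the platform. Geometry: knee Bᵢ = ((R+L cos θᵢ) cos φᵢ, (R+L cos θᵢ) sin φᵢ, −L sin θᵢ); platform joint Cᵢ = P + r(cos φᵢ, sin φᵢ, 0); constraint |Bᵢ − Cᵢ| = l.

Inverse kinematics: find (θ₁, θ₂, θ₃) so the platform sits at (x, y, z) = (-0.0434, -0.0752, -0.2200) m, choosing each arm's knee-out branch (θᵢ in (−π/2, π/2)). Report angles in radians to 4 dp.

θ₁ = 1.0468, θ₂ = 1.0469, θ₃ = -0.0002

φ1=0.0° → target in arm frame (-0.0434, -0.0752)
  A=0.1834, B=-0.2200, C=(l²−L²−A²−y'²−z²)/(2L)=-0.0987
  γ=atan2(-0.2200,0.1834)=-0.8759;  ψ=arccos(-0.3446)=1.9226;  θ1=γ+ψ≈1.0468
rotate P by −φ2: (-0.0434, 0.0752, -0.2200)
  e−x'=0.1834;  (l²−L²−(e−x')²−y'²−z²)/2L = -0.0987
  θ2 = atan2(B,A) + arccos(C/0.2864) = 1.0469
rotate P by −φ3: (0.0868, 0.0000, -0.2200)
  e−x'=0.0532;  (l²−L²−(e−x')²−y'²−z²)/2L = 0.0532
  γ=atan2(-0.2200,0.0532)=-1.3336;  ψ=arccos(0.2351)=1.3334;  θ3=γ+ψ≈-0.0002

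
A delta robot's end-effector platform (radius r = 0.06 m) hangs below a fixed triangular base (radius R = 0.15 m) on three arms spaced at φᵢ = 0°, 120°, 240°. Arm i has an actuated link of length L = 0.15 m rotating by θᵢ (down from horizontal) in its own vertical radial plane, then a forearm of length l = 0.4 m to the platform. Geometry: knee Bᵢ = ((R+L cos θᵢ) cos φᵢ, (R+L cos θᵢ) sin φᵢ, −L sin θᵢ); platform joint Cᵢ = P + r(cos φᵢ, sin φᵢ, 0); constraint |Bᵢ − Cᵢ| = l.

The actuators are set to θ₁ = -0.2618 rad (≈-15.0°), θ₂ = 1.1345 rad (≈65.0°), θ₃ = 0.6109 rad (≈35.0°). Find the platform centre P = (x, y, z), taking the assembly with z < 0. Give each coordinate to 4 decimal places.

(0.1807, -0.0885, -0.3475)

φ1=0.0°: virtual centre (0.2349, 0.0000, 0.0388), radius l
φ2=120.0°: virtual centre (-0.0767, 0.1328, -0.1359), radius l
arm 3 at φ=240.0°: e+L cos θ3 = 0.2129;  O3 = (-0.1064, -0.1844, -0.0860)
eliminate P² terms by subtracting sphere 1 from 2 and 3
linear system: -0.6232x+0.2657y = -0.0147−-0.3495z; -0.6826x+-0.3687y = -0.0040−-0.2497z
Cramer: x(z) = 0.0157-0.4749z;  y(z) = -0.0184+0.2019z
into |P−O₁|² = l²: 1.2662z² + 0.1231z + -0.1101 = 0;  Δ = 0.5729;  z = -0.3475 or 0.2503 → z<0 root = -0.3475
x = 0.1807, y = -0.0885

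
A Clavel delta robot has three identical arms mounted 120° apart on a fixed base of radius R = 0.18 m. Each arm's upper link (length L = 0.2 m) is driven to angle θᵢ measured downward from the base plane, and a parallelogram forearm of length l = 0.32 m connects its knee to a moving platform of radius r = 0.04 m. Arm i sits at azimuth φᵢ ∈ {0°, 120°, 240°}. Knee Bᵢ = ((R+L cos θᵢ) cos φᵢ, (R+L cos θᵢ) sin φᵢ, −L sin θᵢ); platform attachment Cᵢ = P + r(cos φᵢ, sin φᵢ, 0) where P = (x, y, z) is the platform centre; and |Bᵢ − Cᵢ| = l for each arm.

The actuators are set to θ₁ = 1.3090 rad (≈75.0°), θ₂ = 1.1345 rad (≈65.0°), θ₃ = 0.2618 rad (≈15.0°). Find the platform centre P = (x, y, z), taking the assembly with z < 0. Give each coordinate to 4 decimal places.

(-0.0920, -0.1018, -0.3006)

arm 1 at φ=0.0°: e+L cos θ1 = 0.1918;  centre 1 = (0.1918, 0.0000, -0.1932)
arm 2 at φ=120.0°: e+L cos θ2 = 0.2245;  centre 2 = (-0.1123, 0.1944, -0.1813)
arm 3 at φ=240.0°: e+L cos θ3 = 0.3332;  centre 3 = (-0.1666, -0.2885, -0.0518)
subtract pairs → two planes through P
[-0.6080 0.3889 0.0238]·P = 0.0092;  [-0.7167 -0.5771 0.2828]·P = 0.0396
Cramer: x(z) = -0.0329+0.1965z;  y(z) = -0.0278+0.2460z
into |P−centre ₁|² = l²: 1.0992z² + 0.2844z + -0.0138 = 0;  Δ = 0.1418;  z = -0.3006 or 0.0419 → z<0 root = -0.3006
x = -0.0920, y = -0.1018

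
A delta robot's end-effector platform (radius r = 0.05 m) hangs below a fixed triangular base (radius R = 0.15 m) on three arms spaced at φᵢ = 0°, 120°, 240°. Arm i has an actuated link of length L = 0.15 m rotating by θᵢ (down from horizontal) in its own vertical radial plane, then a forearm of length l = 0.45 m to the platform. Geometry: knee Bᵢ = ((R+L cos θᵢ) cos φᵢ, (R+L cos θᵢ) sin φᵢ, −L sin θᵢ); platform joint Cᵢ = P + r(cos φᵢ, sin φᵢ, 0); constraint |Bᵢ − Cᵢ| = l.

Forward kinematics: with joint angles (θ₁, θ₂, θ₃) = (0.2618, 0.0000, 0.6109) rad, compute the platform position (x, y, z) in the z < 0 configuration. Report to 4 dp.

arm 1 at φ=0.0°: e+L cos θ1 = 0.2449;  O1 = (0.2449, 0.0000, -0.0388)
φ2=120.0°: virtual centre (-0.1250, 0.2165, 0.0000), radius l
φ3=240.0°: virtual centre (-0.1114, -0.1930, -0.0860), radius l
|O₂|²−|O₁|² = 0.0010;  |O₃|²−|O₁|² = -0.0044
plane₁₂: -0.7398x+0.4330y+0.0776z = 0.0010
det = 0.5942;  x = 0.0025+-0.0184z,  y = 0.0067+-0.2107z
sphere 1 gives Az²+Bz+C=0 with A=1.0447, B=0.0837, C=-0.1422;  B²−4AC=0.6013;  roots -0.4112, 0.3311;  negative root z = -0.4112
x = 0.0101, y = 0.0934

(0.0101, 0.0934, -0.4112)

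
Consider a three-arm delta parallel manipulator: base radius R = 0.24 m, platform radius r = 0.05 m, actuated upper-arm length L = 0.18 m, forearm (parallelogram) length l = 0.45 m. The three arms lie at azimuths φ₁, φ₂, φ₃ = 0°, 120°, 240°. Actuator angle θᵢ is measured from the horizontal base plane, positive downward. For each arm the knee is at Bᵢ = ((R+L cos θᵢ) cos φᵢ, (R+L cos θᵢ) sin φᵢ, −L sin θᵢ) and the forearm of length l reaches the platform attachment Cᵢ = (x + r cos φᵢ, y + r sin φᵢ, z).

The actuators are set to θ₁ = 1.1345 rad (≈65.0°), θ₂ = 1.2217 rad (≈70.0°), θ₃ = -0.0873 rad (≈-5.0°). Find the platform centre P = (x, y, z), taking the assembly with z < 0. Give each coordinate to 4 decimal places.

(-0.0807, -0.1686, -0.3952)

centre 1 = (0.2661·cos0.0°, 0.2661·sin0.0°, -0.1631) = (0.2661, 0.0000, -0.1631)
arm 2 at φ=120.0°: (R−r)+L cos θ2 = 0.2516;  centre 2 = (-0.1258, 0.2179, -0.1691)
φ3=240.0°: virtual centre (-0.1847, -0.3198, 0.0157), radius l
subtract pairs → two planes through P
linear system: -0.7837x+0.4357y = -0.0055−-0.0120z; -0.9014x+-0.6397y = 0.0392−0.3577z
Cramer: x(z) = -0.0152+0.1657z;  y(z) = -0.0399+0.3256z
quadratic in z: (1.1335)z²+(0.2071)z+(-0.0952)=0, √Δ=0.6888 → z ∈ {-0.3952, 0.2125}; z = -0.3952 (taking z<0)
x = -0.0807, y = -0.1686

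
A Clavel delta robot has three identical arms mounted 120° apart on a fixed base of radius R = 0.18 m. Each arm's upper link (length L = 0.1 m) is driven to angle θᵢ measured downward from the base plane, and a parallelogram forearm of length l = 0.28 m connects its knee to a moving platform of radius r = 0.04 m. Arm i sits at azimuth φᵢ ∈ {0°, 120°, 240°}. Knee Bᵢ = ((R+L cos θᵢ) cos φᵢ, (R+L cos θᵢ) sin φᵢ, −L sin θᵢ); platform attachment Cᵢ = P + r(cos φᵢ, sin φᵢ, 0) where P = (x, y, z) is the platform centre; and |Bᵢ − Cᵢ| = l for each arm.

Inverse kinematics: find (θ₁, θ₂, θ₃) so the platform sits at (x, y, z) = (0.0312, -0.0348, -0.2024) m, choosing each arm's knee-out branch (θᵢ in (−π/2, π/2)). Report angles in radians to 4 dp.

θ₁ = 0.1749, θ₂ = 0.8731, θ₃ = 0.3494

φ1=0.0° → target in arm frame (0.0312, -0.0348)
  A cos θ + B sin θ = C:  0.1088·cos θ + -0.2024·sin θ = 0.0719
  γ=atan2(-0.2024,0.1088)=-1.0776;  ψ=arccos(0.3130)=1.2524;  θ1=γ+ψ≈0.1749
arm 2 (φ=120.0°): x'=-0.0457, y'=-0.0096
  A cos θ + B sin θ = C:  0.1857·cos θ + -0.2024·sin θ = -0.0358
  θ2 = atan2(B,A) + arccos(C/0.2747) = 0.8731
arm 3 (φ=240.0°): x'=0.0145, y'=0.0444
  A=0.1255, B=-0.2024, C=(l²−L²−A²−y'²−z²)/(2L)=0.0486
  √(A²+B²)=0.2381;  θ3 = -1.0159+1.3653 ≈ 0.3494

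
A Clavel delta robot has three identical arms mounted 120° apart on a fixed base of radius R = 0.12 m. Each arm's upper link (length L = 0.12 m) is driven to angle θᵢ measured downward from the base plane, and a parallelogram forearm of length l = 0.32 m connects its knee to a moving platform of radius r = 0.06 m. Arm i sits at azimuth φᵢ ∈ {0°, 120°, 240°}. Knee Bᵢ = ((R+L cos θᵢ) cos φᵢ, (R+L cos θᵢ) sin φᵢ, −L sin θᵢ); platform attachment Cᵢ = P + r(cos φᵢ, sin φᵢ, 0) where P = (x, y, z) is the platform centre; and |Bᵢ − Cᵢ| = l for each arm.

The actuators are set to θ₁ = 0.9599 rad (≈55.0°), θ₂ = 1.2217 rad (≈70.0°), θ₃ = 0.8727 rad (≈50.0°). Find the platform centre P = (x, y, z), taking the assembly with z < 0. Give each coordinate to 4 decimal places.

(0.0158, -0.0516, -0.3932)

arm 1 at φ=0.0°: e+L cos θ1 = 0.1288;  S1 = (0.1288, 0.0000, -0.0983)
S2 = (0.1010·cos120.0°, 0.1010·sin120.0°, -0.1128) = (-0.0505, 0.0875, -0.1128)
arm 3 at φ=240.0°: e+L cos θ3 = 0.1371;  S3 = (-0.0686, -0.1188, -0.0919)
subtract pairs → two planes through P
plane₁₂: -0.3587x+0.1750y+-0.0289z = -0.0033
Cramer: x(z) = 0.0040-0.0301z;  y(z) = -0.0108+0.1036z
into |P−S₁|² = l²: 1.0116z² + 0.2019z + -0.0770 = 0;  Δ = 0.3525;  z = -0.3932 or 0.1937 → z<0 root = -0.3932
x = 0.0158, y = -0.0516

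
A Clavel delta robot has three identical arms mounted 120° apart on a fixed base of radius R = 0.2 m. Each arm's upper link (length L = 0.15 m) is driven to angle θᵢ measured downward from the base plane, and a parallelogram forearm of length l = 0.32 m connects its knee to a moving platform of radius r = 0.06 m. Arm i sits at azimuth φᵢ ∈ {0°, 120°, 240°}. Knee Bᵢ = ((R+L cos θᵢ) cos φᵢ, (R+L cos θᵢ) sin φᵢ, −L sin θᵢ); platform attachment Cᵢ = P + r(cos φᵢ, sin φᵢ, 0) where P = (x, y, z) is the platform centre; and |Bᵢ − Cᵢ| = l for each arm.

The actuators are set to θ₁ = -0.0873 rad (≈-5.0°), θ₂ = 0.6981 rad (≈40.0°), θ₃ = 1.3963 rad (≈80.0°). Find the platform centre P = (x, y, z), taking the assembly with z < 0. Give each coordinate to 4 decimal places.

φ1=0.0°: virtual centre (0.2894, 0.0000, 0.0131), radius l
φ2=120.0°: virtual centre (-0.1275, 0.2208, -0.0964), radius l
S3 = (0.1660·cos240.0°, 0.1660·sin240.0°, -0.1477) = (-0.0830, -0.1438, -0.1477)
eliminate P² terms by subtracting sphere 1 from 2 and 3
plane₁₂: -0.8338x+0.4415y+-0.2190z = -0.0097
Cramer: x(z) = 0.0317-0.3604z;  y(z) = 0.0380-0.1847z
into |P−S₁|² = l²: 1.1640z² + 0.1456z + -0.0344 = 0;  Δ = 0.1812;  z = -0.2454 or 0.1203 → z<0 root = -0.2454
x = 0.1202, y = 0.0833

(0.1202, 0.0833, -0.2454)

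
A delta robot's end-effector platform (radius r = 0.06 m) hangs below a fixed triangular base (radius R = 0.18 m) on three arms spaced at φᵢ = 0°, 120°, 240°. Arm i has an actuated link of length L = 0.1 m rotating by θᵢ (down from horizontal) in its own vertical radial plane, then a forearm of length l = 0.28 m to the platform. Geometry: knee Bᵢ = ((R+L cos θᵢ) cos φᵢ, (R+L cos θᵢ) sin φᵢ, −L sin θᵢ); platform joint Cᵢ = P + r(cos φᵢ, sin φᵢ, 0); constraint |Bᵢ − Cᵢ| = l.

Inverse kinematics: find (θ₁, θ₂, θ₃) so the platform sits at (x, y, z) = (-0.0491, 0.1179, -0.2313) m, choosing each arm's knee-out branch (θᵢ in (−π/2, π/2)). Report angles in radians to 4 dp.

θ₁ = 1.1337, θ₂ = -0.3494, θ₃ = 1.3083

arm 1 (φ=0.0°): x'=-0.0491, y'=0.1179
  e−x'=0.1691;  (l²−L²−(e−x')²−y'²−z²)/2L = -0.1380
  θ1 = atan2(B,A) + arccos(C/0.2865) = 1.1337
rotate P by −φ2: (0.1267, -0.0164, -0.2313)
  A cos θ + B sin θ = C:  -0.0067·cos θ + -0.2313·sin θ = 0.0729
  γ=atan2(-0.2313,-0.0067)=-1.5996;  ψ=arccos(0.3152)=1.2502;  θ2=γ+ψ≈-0.3494
φ3=240.0° → target in arm frame (-0.0776, -0.1015)
  A=0.1976, B=-0.2313, C=(l²−L²−A²−y'²−z²)/(2L)=-0.1721
  √(A²+B²)=0.3042;  θ3 = -0.8639+2.1723 ≈ 1.3083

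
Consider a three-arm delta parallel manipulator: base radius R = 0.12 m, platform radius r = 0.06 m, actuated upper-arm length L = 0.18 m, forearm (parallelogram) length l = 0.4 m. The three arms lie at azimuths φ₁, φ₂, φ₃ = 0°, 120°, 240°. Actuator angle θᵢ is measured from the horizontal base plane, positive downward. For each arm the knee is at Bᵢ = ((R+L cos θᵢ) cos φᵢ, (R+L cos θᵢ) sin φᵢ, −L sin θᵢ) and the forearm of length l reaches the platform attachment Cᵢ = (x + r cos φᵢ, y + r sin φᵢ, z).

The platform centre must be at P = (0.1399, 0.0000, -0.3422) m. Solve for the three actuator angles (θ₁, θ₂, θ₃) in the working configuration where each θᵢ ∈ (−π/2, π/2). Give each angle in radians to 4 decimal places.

θ₁ = -0.2619, θ₂ = 0.5235, θ₃ = 0.5235

φ1=0.0° → target in arm frame (0.1399, 0.0000)
  A cos θ + B sin θ = C:  -0.0799·cos θ + -0.3422·sin θ = 0.0114
  √(A²+B²)=0.3514;  θ1 = -1.8002+1.5383 ≈ -0.2619
rotate P by −φ2: (-0.0699, -0.1212, -0.3422)
  A cos θ + B sin θ = C:  0.1299·cos θ + -0.3422·sin θ = -0.0585
  θ2 = atan2(B,A) + arccos(C/0.3660) = 0.5235
arm 3 (φ=240.0°): x'=-0.0700, y'=0.1212
  A cos θ + B sin θ = C:  0.1300·cos θ + -0.3422·sin θ = -0.0585
  γ=atan2(-0.3422,0.1300)=-1.2079;  ψ=arccos(-0.1599)=1.7314;  θ3=γ+ψ≈0.5235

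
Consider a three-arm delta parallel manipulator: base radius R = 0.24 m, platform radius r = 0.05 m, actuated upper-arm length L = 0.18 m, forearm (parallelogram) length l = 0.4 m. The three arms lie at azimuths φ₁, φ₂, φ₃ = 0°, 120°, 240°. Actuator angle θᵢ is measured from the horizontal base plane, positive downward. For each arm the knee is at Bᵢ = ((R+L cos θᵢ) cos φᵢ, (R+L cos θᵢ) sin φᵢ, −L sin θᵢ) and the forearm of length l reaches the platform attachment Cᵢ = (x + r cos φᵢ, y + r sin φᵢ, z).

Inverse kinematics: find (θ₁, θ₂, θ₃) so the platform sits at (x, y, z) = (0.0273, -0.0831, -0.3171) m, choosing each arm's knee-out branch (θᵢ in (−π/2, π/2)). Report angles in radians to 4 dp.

arm 1 (φ=0.0°): x'=0.0273, y'=-0.0831
  e−x'=0.1627;  (l²−L²−(e−x')²−y'²−z²)/2L = -0.0176
  θ1 = atan2(B,A) + arccos(C/0.3564) = 0.5234
arm 2 (φ=120.0°): x'=-0.0856, y'=0.0179
  A cos θ + B sin θ = C:  0.2756·cos θ + -0.3171·sin θ = -0.1368
  θ2 = atan2(B,A) + arccos(C/0.4201) = 1.0471
φ3=240.0° → target in arm frame (0.0583, 0.0652)
  A=0.1317, B=-0.3171, C=(l²−L²−A²−y'²−z²)/(2L)=0.0152
  √(A²+B²)=0.3434;  θ3 = -1.1772+1.5266 ≈ 0.3494

θ₁ = 0.5234, θ₂ = 1.0471, θ₃ = 0.3494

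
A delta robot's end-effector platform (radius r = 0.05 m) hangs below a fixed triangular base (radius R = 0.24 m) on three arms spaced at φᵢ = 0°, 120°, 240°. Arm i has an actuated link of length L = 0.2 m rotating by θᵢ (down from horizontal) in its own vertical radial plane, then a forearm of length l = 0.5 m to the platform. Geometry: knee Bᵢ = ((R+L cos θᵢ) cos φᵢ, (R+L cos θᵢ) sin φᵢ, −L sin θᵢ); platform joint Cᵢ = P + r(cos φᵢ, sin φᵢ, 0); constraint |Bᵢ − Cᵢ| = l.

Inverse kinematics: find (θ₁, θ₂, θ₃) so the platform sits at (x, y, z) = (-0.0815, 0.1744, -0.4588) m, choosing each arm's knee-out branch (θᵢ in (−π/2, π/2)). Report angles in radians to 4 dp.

φ1=0.0° → target in arm frame (-0.0815, 0.1744)
  e−x'=0.2715;  (l²−L²−(e−x')²−y'²−z²)/2L = -0.2616
  γ=atan2(-0.4588,0.2715)=-1.0365;  ψ=arccos(-0.4906)=2.0836;  θ1=γ+ψ≈1.0472
rotate P by −φ2: (0.1918, -0.0166, -0.4588)
  e−x'=-0.0018;  (l²−L²−(e−x')²−y'²−z²)/2L = -0.0019
  √(A²+B²)=0.4588;  θ2 = -1.5747+1.5750 ≈ 0.0003
rotate P by −φ3: (-0.1103, -0.1578, -0.4588)
  A=0.3003, B=-0.4588, C=(l²−L²−A²−y'²−z²)/(2L)=-0.2889
  γ=atan2(-0.4588,0.3003)=-0.9913;  ψ=arccos(-0.5269)=2.1257;  θ3=γ+ψ≈1.1345

θ₁ = 1.0472, θ₂ = 0.0003, θ₃ = 1.1345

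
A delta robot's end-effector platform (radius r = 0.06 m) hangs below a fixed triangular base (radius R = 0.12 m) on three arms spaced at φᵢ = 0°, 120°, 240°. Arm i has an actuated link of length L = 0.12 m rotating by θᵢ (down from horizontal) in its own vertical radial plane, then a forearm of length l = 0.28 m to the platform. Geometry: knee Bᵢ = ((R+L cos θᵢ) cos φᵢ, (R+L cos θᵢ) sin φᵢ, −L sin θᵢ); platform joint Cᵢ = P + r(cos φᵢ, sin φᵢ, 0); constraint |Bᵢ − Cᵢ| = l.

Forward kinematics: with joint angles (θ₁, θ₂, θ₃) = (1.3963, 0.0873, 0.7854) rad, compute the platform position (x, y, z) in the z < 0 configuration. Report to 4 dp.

(-0.1421, 0.0707, -0.2721)

O1 = (0.0808·cos0.0°, 0.0808·sin0.0°, -0.1182) = (0.0808, 0.0000, -0.1182)
φ2=120.0°: virtual centre (-0.0898, 0.1555, -0.0105), radius l
O3 = (0.1449·cos240.0°, 0.1449·sin240.0°, -0.0849) = (-0.0724, -0.1254, -0.0849)
|O₂|²−|O₁|² = 0.0118;  |O₃|²−|O₁|² = 0.0077
[-0.3412 0.3110 0.2154]·P = 0.0118;  [-0.3065 -0.2509 0.0666]·P = 0.0077
Cramer: x(z) = -0.0296+0.4133z;  y(z) = 0.0056-0.2393z
into |P−O₁|² = l²: 1.2281z² + 0.1424z + -0.0522 = 0;  Δ = 0.2767;  z = -0.2721 or 0.1562 → z<0 root = -0.2721
x = -0.1421, y = 0.0707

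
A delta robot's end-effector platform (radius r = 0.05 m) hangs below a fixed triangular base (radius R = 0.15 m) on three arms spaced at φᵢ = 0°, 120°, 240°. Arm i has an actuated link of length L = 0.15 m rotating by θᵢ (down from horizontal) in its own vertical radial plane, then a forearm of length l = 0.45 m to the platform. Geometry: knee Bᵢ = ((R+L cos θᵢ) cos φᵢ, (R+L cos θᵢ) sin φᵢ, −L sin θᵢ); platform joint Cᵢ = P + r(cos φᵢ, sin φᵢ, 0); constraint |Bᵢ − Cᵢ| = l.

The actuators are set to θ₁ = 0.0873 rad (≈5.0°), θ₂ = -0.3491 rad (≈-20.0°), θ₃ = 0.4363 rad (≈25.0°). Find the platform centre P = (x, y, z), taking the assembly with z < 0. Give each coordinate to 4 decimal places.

(-0.0035, 0.1041, -0.3704)

centre 1 = (0.2494·cos0.0°, 0.2494·sin0.0°, -0.0131) = (0.2494, 0.0000, -0.0131)
arm 2 at φ=120.0°: (R−r)+L cos θ2 = 0.2410;  centre 2 = (-0.1205, 0.2087, 0.0513)
arm 3 at φ=240.0°: (R−r)+L cos θ3 = 0.2359;  centre 3 = (-0.1180, -0.2043, -0.0634)
subtract pairs → two planes through P
[-0.7398 0.4173 0.1288]·P = -0.0017;  [-0.7348 -0.4087 -0.1006]·P = -0.0027
det = 0.6090;  x = 0.0030+0.0175z,  y = 0.0012+-0.2776z
into |P−centre ₁|² = l²: 1.0774z² + 0.0169z + -0.1416 = 0;  Δ = 0.6105;  z = -0.3704 or 0.3548 → z<0 root = -0.3704
x = -0.0035, y = 0.1041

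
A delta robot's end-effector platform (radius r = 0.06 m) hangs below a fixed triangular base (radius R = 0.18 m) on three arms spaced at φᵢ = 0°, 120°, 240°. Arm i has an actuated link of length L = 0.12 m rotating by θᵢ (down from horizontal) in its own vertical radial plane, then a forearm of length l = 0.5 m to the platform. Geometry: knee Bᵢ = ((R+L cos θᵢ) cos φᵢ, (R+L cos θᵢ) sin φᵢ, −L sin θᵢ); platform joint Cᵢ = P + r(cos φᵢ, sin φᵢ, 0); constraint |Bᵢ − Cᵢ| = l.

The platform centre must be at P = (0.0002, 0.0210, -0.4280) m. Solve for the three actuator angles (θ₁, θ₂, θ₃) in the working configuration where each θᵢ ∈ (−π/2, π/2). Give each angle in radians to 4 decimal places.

arm 1 (φ=0.0°): x'=0.0002, y'=0.0210
  A cos θ + B sin θ = C:  0.1198·cos θ + -0.4280·sin θ = 0.1568
  γ=atan2(-0.4280,0.1198)=-1.2979;  ψ=arccos(0.3527)=1.2103;  θ1=γ+ψ≈-0.0875
rotate P by −φ2: (0.0181, -0.0107, -0.4280)
  A cos θ + B sin θ = C:  0.1019·cos θ + -0.4280·sin θ = 0.1746
  θ2 = atan2(B,A) + arccos(C/0.4400) = -0.1744
arm 3 (φ=240.0°): x'=-0.0183, y'=-0.0103
  e−x'=0.1383;  (l²−L²−(e−x')²−y'²−z²)/2L = 0.1383
  γ=atan2(-0.4280,0.1383)=-1.2583;  ψ=arccos(0.3074)=1.2583;  θ3=γ+ψ≈0.0000

θ₁ = -0.0875, θ₂ = -0.1744, θ₃ = 0.0000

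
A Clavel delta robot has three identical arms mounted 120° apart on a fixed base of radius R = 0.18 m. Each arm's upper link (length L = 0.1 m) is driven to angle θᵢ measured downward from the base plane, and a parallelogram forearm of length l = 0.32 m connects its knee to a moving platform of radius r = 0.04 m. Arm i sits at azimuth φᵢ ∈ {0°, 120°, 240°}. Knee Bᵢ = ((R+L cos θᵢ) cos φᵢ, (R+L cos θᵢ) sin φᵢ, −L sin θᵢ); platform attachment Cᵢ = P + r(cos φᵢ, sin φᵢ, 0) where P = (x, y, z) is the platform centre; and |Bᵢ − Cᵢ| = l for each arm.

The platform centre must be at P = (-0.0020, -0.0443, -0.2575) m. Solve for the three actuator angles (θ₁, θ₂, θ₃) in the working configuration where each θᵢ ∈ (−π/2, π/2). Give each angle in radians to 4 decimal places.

θ₁ = 0.4365, θ₂ = 0.6982, θ₃ = 0.0875

arm 1 (φ=0.0°): x'=-0.0020, y'=-0.0443
  e−x'=0.1420;  (l²−L²−(e−x')²−y'²−z²)/2L = 0.0198
  √(A²+B²)=0.2941;  θ1 = -1.0668+1.5033 ≈ 0.4365
φ2=120.0° → target in arm frame (-0.0374, 0.0239)
  e−x'=0.1774;  (l²−L²−(e−x')²−y'²−z²)/2L = -0.0297
  θ2 = atan2(B,A) + arccos(C/0.3127) = 0.6982
rotate P by −φ3: (0.0394, 0.0204, -0.2575)
  e−x'=0.1006;  (l²−L²−(e−x')²−y'²−z²)/2L = 0.0777
  γ=atan2(-0.2575,0.1006)=-1.1982;  ψ=arccos(0.2812)=1.2857;  θ3=γ+ψ≈0.0875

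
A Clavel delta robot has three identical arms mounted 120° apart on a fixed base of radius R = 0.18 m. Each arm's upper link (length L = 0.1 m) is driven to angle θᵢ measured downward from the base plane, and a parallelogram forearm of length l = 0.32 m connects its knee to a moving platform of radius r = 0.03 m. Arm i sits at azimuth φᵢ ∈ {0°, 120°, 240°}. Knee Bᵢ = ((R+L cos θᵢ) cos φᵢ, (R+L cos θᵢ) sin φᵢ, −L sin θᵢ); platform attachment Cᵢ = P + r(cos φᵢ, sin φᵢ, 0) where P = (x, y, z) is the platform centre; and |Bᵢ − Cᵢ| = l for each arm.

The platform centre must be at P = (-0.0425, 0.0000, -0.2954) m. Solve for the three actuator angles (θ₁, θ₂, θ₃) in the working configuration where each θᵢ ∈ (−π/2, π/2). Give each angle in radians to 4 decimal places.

arm 1 (φ=0.0°): x'=-0.0425, y'=0.0000
  e−x'=0.1925;  (l²−L²−(e−x')²−y'²−z²)/2L = -0.1596
  θ1 = atan2(B,A) + arccos(C/0.3526) = 1.0472
φ2=120.0° → target in arm frame (0.0212, 0.0368)
  A=0.1288, B=-0.2954, C=(l²−L²−A²−y'²−z²)/(2L)=-0.0640
  γ=atan2(-0.2954,0.1288)=-1.1598;  ψ=arccos(-0.1985)=1.7706;  θ2=γ+ψ≈0.6108
arm 3 (φ=240.0°): x'=0.0213, y'=-0.0368
  A cos θ + B sin θ = C:  0.1287·cos θ + -0.2954·sin θ = -0.0640
  γ=atan2(-0.2954,0.1287)=-1.1598;  ψ=arccos(-0.1985)=1.7706;  θ3=γ+ψ≈0.6108

θ₁ = 1.0472, θ₂ = 0.6108, θ₃ = 0.6108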